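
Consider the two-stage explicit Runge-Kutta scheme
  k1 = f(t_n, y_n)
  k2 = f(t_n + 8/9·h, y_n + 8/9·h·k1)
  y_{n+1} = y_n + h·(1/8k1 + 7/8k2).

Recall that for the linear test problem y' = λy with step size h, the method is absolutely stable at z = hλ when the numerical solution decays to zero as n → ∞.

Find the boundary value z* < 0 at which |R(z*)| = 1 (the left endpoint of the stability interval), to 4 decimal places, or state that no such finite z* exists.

left endpoint -1.2857.

Test eqn y'=λy, z=hλ:
  k1=λy_n ⇒ h·k1=z·y_n;  k2=λ(1+8/9z)y_n ⇒ h·k2=z(1+8/9z)y_n
  y_{n+1}/y_n = 1 + 1/8z + 7/8z(1+8/9z) = 1 + z + 7/9z²
  R(z) = 1 + z + 7/9z².

Solve |R(x)|<1 on ℝ⁻.
x=-0.4: |R|=0.7244
R=1: x+7/9x²=0 ⇒ x=−9/7=-1.2857; min R=1−1/(4·7/9)=0.6786>−1
Confirm numerically:
  x=-1.183: |R|=0.90549 <1
  x=-0.699: |R|=0.68102 <1
  x=-0.623: |R|=0.67888 <1
  x=-1.879: |R|=1.86705 >1
  x=-1.859: |R|=1.82891 >1
  x=-1.769: |R|=1.66495 >1
Stable set (-1.2857, 0).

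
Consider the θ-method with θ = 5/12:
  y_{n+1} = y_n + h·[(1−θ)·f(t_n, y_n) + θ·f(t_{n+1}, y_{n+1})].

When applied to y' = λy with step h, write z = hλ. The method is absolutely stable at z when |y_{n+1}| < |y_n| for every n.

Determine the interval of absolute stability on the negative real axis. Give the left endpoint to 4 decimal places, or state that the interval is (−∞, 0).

Test eqn y'=λy, z=hλ:
  y_{n+1} = y_n + z·[7/12·y_n + 5/12·y_{n+1}] ⇒ (1 − 5/12z)y_{n+1} = (1 + 7/12z)y_n
  so R(z) = (1 + 7/12z)/(1 − 5/12z).

Solve |R(x)|<1 on ℝ⁻.
x=-1.76: |R|=0.0154
R=−1: 1+7/12x = −1+5/12x ⇒ -1/6x=2 ⇒ x=2/(-1/6)=-12.0000
Confirm numerically:
  x=-11.924: |R|=0.99788 <1
  x=-10.579: |R|=0.95621 <1
  x=-8.977: |R|=0.89372 <1
  x=-7.618: |R|=0.82503 <1
  x=-12.089: |R|=1.00246 >1
  x=-12.053: |R|=1.00147 >1
So |R|<1 on (-12.0000, 0).

z∈(-12.0000,0).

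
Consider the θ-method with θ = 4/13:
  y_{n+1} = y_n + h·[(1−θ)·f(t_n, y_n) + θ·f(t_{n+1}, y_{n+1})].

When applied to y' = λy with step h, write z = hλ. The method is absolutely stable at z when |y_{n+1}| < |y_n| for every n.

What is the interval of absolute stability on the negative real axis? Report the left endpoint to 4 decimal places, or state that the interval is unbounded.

(-5.2000, 0).

Test eqn y'=λy, z=hλ:
  y_{n+1} = y_n + z·[9/13·y_n + 4/13·y_{n+1}] ⇒ (1 − 4/13z)y_{n+1} = (1 + 9/13z)y_n
  so R(z) = (1 + 9/13z)/(1 − 4/13z).

Find x<0 with |R(x)|<1.
x=-1: |R|=0.2353
R=−1: 1+9/13x = −1+4/13x ⇒ -5/13x=2 ⇒ x=2/(-5/13)=-5.2000
Confirm numerically:
  x=-4.804: |R|=0.93854 <1
  x=-4.204: |R|=0.83298 <1
  x=-4.082: |R|=0.80940 <1
  x=-3.197: |R|=0.61164 <1
  x=-5.601: |R|=1.05663 >1
  x=-5.400: |R|=1.02890 >1
Interval (-5.2000, 0).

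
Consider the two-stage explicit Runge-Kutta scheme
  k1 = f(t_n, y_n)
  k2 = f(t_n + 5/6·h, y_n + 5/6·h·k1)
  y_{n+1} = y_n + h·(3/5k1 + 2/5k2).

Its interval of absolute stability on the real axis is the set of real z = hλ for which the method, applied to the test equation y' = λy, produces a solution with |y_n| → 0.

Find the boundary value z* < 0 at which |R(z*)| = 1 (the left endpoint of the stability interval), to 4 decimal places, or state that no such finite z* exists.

Set f=λy, z=hλ:
  k1=λy_n ⇒ h·k1=z·y_n;  k2=λ(1+5/6z)y_n ⇒ h·k2=z(1+5/6z)y_n
  y_{n+1}/y_n = 1 + 3/5z + 2/5z(1+5/6z) = 1 + z + 1/3z²
  ⇒ R(z) = 1 + z + 1/3z².

Boundary: |R(x)|=1, x<0.
x=-0.68: |R|=0.4741
R=1: x+1/3x²=0 ⇒ x=−3=-3.0000; min R=1−1/(4·1/3)=0.2500>−1
Confirm numerically:
  x=-2.646: |R|=0.68777 <1
  x=-2.357: |R|=0.49482 <1
  x=-1.964: |R|=0.32177 <1
  x=-1.653: |R|=0.25780 <1
  x=-3.327: |R|=1.36264 >1
  x=-3.146: |R|=1.15311 >1
  x=-3.055: |R|=1.05601 >1
So |R|<1 on (-3.0000, 0).

z* = -3.0000.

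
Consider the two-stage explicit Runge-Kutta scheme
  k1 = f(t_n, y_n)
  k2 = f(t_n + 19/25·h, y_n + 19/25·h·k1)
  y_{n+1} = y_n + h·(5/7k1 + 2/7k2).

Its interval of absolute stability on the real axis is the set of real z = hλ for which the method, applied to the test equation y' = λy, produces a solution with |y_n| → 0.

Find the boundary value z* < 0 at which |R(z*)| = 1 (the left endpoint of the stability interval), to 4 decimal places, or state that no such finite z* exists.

On y'=λy, z=hλ:
  k1=λy_n ⇒ h·k1=z·y_n;  k2=λ(1+19/25z)y_n ⇒ h·k2=z(1+19/25z)y_n
  y_{n+1}/y_n = 1 + 5/7z + 2/7z(1+19/25z) = 1 + z + 38/175z²
  R(z) = 1 + z + 38/175z².

Find x<0 with |R(x)|<1.
x=-1.44: |R|=0.0103
R=1: x+38/175x²=0 ⇒ x=−175/38=-4.6053; min R=1−1/(4·38/175)=-0.1513>−1
Confirm numerically:
  x=-3.805: |R|=0.33880 <1
  x=-3.651: |R|=0.24347 <1
  x=-3.650: |R|=0.24289 <1
  x=-1.938: |R|=0.12245 <1
  x=-4.936: |R|=1.35449 >1
  x=-4.935: |R|=1.35335 >1
  x=-4.849: |R|=1.25664 >1
Interval (-4.6053, 0).

left endpoint -4.6053.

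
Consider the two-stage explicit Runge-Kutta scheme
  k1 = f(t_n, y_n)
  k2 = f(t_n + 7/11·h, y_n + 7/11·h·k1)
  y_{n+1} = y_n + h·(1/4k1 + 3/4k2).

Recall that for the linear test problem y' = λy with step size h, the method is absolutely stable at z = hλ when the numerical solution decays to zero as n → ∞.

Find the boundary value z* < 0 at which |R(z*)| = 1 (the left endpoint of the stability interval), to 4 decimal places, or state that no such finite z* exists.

On y'=λy, z=hλ:
  k1=λy_n ⇒ h·k1=z·y_n;  k2=λ(1+7/11z)y_n ⇒ h·k2=z(1+7/11z)y_n
  y_{n+1}/y_n = 1 + 1/4z + 3/4z(1+7/11z) = 1 + z + 21/44z²
  Hence R(z) = 1 + z + 21/44z².

Find x<0 with |R(x)|<1.
x=-0.54: |R|=0.5992
R=1: x+21/44x²=0 ⇒ x=−44/21=-2.0952; min R=1−1/(4·21/44)=0.4762>−1
Confirm numerically:
  x=-1.812: |R|=0.75505 <1
  x=-1.284: |R|=0.50286 <1
  x=-1.234: |R|=0.49277 <1
  x=-2.673: |R|=1.73708 >1
  x=-2.633: |R|=1.67578 >1
  x=-2.309: |R|=1.23557 >1
So |R|<1 on (-2.0952, 0).

z* = -2.0952.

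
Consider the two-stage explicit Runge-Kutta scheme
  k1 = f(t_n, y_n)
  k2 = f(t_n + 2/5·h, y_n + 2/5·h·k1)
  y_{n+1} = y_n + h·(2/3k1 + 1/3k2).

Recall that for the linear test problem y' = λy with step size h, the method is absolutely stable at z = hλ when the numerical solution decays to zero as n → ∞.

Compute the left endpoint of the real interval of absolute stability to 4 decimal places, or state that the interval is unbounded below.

On y'=λy, z=hλ:
  k1=λy_n ⇒ h·k1=z·y_n;  k2=λ(1+2/5z)y_n ⇒ h·k2=z(1+2/5z)y_n
  y_{n+1}/y_n = 1 + 2/3z + 1/3z(1+2/5z) = 1 + z + 2/15z²
  R(z) = 1 + z + 2/15z².

Boundary: |R(x)|=1, x<0.
x=-0.87: |R|=0.2309
R=1: x+2/15x²=0 ⇒ x=−15/2=-7.5000; min R=1−1/(4·2/15)=-0.8750>−1
Confirm numerically:
  x=-6.879: |R|=0.43042 <1
  x=-6.050: |R|=0.16967 <1
  x=-5.176: |R|=0.60387 <1
  x=-8.071: |R|=1.61447 >1
  x=-8.027: |R|=1.56403 >1
  x=-7.646: |R|=1.14884 >1
Stable set (-7.5000, 0).

z* = -7.5000.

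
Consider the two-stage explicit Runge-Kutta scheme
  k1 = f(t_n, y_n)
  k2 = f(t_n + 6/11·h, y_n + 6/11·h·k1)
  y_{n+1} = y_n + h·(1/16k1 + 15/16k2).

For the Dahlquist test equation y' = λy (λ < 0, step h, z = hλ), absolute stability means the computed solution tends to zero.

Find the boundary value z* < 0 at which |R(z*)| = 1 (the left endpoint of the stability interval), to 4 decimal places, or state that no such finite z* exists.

left endpoint -1.9556.

On y'=λy, z=hλ:
  k1=λy_n ⇒ h·k1=z·y_n;  k2=λ(1+6/11z)y_n ⇒ h·k2=z(1+6/11z)y_n
  y_{n+1}/y_n = 1 + 1/16z + 15/16z(1+6/11z) = 1 + z + 45/88z²
  ⇒ R(z) = 1 + z + 45/88z².

Find x<0 with |R(x)|<1.
x=-0.87: |R|=0.5171
R=1: x+45/88x²=0 ⇒ x=−88/45=-1.9556; min R=1−1/(4·45/88)=0.5111>−1
Confirm numerically:
  x=-1.811: |R|=0.86613 <1
  x=-1.719: |R|=0.79206 <1
  x=-1.063: |R|=0.51483 <1
  x=-2.079: |R|=1.13124 >1
  x=-2.061: |R|=1.11113 >1
So |R|<1 on (-1.9556, 0).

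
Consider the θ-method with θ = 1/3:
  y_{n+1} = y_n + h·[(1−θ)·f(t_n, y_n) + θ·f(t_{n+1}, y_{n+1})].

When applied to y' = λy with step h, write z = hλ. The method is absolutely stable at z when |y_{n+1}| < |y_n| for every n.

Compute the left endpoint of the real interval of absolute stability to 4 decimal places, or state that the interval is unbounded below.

With y'=λy (z=hλ):
  y_{n+1} = y_n + z·[2/3·y_n + 1/3·y_{n+1}] ⇒ (1 − 1/3z)y_{n+1} = (1 + 2/3z)y_n
  Hence R(z) = (1 + 2/3z)/(1 − 1/3z).

Boundary: |R(x)|=1, x<0.
x=-1.69: |R|=0.0810
R=−1: 1+2/3x = −1+1/3x ⇒ -1/3x=2 ⇒ x=2/(-1/3)=-6.0000
Confirm numerically:
  x=-5.864: |R|=0.98466 <1
  x=-4.574: |R|=0.81172 <1
  x=-4.218: |R|=0.75312 <1
  x=-2.843: |R|=0.45970 <1
  x=-6.496: |R|=1.05223 >1
  x=-6.475: |R|=1.05013 >1
  x=-6.461: |R|=1.04873 >1
So |R|<1 on (-6.0000, 0).

z* = -6.0000.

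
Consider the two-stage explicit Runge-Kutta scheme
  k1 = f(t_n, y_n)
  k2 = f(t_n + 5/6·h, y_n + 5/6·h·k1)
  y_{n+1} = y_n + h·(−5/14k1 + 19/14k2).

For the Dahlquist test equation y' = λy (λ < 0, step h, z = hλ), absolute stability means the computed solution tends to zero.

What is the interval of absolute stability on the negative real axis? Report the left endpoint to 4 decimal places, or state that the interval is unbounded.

On y'=λy, z=hλ:
  k1=λy_n ⇒ h·k1=z·y_n;  k2=λ(1+5/6z)y_n ⇒ h·k2=z(1+5/6z)y_n
  y_{n+1}/y_n = 1 − 5/14z + 19/14z(1+5/6z) = 1 + z + 95/84z²
  ⇒ R(z) = 1 + z + 95/84z².

Solve |R(x)|<1 on ℝ⁻.
x=-0.56: |R|=0.7947
R=1: x+95/84x²=0 ⇒ x=−84/95=-0.8842; min R=1−1/(4·95/84)=0.7789>−1
Confirm numerically:
  x=-0.770: |R|=0.90054 <1
  x=-0.635: |R|=0.82103 <1
  x=-0.412: |R|=0.77997 <1
  x=-0.365: |R|=0.78567 <1
  x=-1.280: |R|=1.57295 >1
  x=-0.917: |R|=1.03401 >1
Interval (-0.8842, 0).

z∈(-0.8842,0).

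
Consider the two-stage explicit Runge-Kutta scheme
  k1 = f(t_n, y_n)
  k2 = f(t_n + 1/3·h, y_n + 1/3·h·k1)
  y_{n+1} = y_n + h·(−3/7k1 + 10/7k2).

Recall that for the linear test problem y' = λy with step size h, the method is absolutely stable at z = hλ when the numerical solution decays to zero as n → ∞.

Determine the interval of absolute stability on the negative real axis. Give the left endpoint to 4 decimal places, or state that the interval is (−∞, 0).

(-2.1000, 0).

Set f=λy, z=hλ:
  k1=λy_n ⇒ h·k1=z·y_n;  k2=λ(1+1/3z)y_n ⇒ h·k2=z(1+1/3z)y_n
  y_{n+1}/y_n = 1 − 3/7z + 10/7z(1+1/3z) = 1 + z + 10/21z²
  ⇒ R(z) = 1 + z + 10/21z².

Need |R(x)|<1, x<0.
x=-1.09: |R|=0.4758
R=1: x+10/21x²=0 ⇒ x=−21/10=-2.1000; min R=1−1/(4·10/21)=0.4750>−1
Confirm numerically:
  x=-2.040: |R|=0.94171 <1
  x=-1.751: |R|=0.70900 <1
  x=-0.902: |R|=0.48543 <1
  x=-2.466: |R|=1.42979 >1
  x=-2.274: |R|=1.18842 >1
  x=-2.172: |R|=1.07447 >1
Interval (-2.1000, 0).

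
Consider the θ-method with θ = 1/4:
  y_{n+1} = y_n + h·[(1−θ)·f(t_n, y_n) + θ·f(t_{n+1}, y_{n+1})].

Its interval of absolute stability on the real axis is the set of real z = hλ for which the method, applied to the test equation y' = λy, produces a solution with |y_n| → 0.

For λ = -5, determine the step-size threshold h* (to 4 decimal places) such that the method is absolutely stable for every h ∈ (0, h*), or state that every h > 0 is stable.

(-4.0000,0); λ=-5 ⇒ h* = (4)/5 = 0.8000.

On y'=λy, z=hλ:
  y_{n+1} = y_n + z·[3/4·y_n + 1/4·y_{n+1}] ⇒ (1 − 1/4z)y_{n+1} = (1 + 3/4z)y_n
  Hence R(z) = (1 + 3/4z)/(1 − 1/4z).

Need |R(x)|<1, x<0.
x=-0.63: |R|=0.4557
R=−1: 1+3/4x = −1+1/4x ⇒ -1/2x=2 ⇒ x=2/(-1/2)=-4.0000
Confirm numerically:
  x=-3.184: |R|=0.77283 <1
  x=-2.848: |R|=0.66355 <1
  x=-2.670: |R|=0.60120 <1
  x=-4.467: |R|=1.11031 >1
  x=-4.354: |R|=1.08475 >1
  x=-4.082: |R|=1.02029 >1
Interval (-4.0000, 0).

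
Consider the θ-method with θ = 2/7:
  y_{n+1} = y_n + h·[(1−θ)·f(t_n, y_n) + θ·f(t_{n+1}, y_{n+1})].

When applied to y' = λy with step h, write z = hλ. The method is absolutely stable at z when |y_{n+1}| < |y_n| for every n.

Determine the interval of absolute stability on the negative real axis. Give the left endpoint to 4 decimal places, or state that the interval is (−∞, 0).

On y'=λy, z=hλ:
  y_{n+1} = y_n + z·[5/7·y_n + 2/7·y_{n+1}] ⇒ (1 − 2/7z)y_{n+1} = (1 + 5/7z)y_n
  ⇒ R(z) = (1 + 5/7z)/(1 − 2/7z).

Boundary: |R(x)|=1, x<0.
x=-0.38: |R|=0.6572
R=−1: 1+5/7x = −1+2/7x ⇒ -3/7x=2 ⇒ x=2/(-3/7)=-4.6667
Confirm numerically:
  x=-4.125: |R|=0.89344 <1
  x=-4.120: |R|=0.89239 <1
  x=-3.924: |R|=0.84995 <1
  x=-2.187: |R|=0.34596 <1
  x=-5.092: |R|=1.07426 >1
  x=-4.885: |R|=1.03906 >1
Stable set (-4.6667, 0).

(-4.6667, 0).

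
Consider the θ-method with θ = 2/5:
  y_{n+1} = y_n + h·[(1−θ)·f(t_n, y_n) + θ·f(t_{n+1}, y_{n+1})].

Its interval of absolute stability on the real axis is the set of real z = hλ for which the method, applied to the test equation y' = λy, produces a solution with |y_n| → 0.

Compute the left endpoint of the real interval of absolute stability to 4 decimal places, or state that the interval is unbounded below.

On y'=λy, z=hλ:
  y_{n+1} = y_n + z·[3/5·y_n + 2/5·y_{n+1}] ⇒ (1 − 2/5z)y_{n+1} = (1 + 3/5z)y_n
  ⇒ R(z) = (1 + 3/5z)/(1 − 2/5z).

Find x<0 with |R(x)|<1.
x=-0.74: |R|=0.4290
R=−1: 1+3/5x = −1+2/5x ⇒ -1/5x=2 ⇒ x=2/(-1/5)=-10.0000
Confirm numerically:
  x=-9.197: |R|=0.96567 <1
  x=-8.942: |R|=0.95377 <1
  x=-5.237: |R|=0.69219 <1
  x=-10.542: |R|=1.02078 >1
  x=-10.319: |R|=1.01244 >1
  x=-10.126: |R|=1.00499 >1
Stable set (-10.0000, 0).

z* = -10.0000.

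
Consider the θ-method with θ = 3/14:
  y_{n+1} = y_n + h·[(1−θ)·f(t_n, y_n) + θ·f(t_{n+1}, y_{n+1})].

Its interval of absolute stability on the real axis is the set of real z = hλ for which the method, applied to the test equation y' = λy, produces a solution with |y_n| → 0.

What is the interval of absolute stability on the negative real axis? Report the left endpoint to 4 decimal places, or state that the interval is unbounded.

Test eqn y'=λy, z=hλ:
  y_{n+1} = y_n + z·[11/14·y_n + 3/14·y_{n+1}] ⇒ (1 − 3/14z)y_{n+1} = (1 + 11/14z)y_n
  Hence R(z) = (1 + 11/14z)/(1 − 3/14z).

Need |R(x)|<1, x<0.
x=-1.61: |R|=0.1970
R=−1: 1+11/14x = −1+3/14x ⇒ -4/7x=2 ⇒ x=2/(-4/7)=-3.5000
Confirm numerically:
  x=-2.851: |R|=0.76979 <1
  x=-2.768: |R|=0.73745 <1
  x=-1.510: |R|=0.14085 <1
  x=-1.442: |R|=0.10160 <1
  x=-3.896: |R|=1.12333 >1
  x=-3.811: |R|=1.09783 >1
  x=-3.639: |R|=1.04463 >1
So |R|<1 on (-3.5000, 0).

z∈(-3.5000,0).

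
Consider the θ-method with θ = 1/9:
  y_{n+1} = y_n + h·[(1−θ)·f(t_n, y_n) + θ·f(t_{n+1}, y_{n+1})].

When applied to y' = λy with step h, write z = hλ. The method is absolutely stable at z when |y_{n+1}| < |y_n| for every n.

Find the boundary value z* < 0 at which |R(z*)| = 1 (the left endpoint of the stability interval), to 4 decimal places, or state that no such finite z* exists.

left endpoint -2.5714.

Test eqn y'=λy, z=hλ:
  y_{n+1} = y_n + z·[8/9·y_n + 1/9·y_{n+1}] ⇒ (1 − 1/9z)y_{n+1} = (1 + 8/9z)y_n
  ⇒ R(z) = (1 + 8/9z)/(1 − 1/9z).

Need |R(x)|<1, x<0.
x=-0.75: |R|=0.3077
R=−1: 1+8/9x = −1+1/9x ⇒ -7/9x=2 ⇒ x=2/(-7/9)=-2.5714
Confirm numerically:
  x=-2.433: |R|=0.91525 <1
  x=-2.283: |R|=0.82106 <1
  x=-1.377: |R|=0.19428 <1
  x=-1.101: |R|=0.01901 <1
  x=-3.033: |R|=1.26851 >1
  x=-2.754: |R|=1.10873 >1
  x=-2.721: |R|=1.08933 >1
Interval (-2.5714, 0).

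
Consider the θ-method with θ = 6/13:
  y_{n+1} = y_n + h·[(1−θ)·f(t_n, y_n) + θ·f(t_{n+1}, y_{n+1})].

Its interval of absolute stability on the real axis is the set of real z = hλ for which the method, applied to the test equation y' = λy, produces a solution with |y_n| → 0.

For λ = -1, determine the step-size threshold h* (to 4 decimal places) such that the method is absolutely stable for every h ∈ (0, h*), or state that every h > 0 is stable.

(-26.0000,0); λ=-1 ⇒ h* = (26)/1 = 26.0000.

Test eqn y'=λy, z=hλ:
  y_{n+1} = y_n + z·[7/13·y_n + 6/13·y_{n+1}] ⇒ (1 − 6/13z)y_{n+1} = (1 + 7/13z)y_n
  R(z) = (1 + 7/13z)/(1 − 6/13z).

Need |R(x)|<1, x<0.
x=-0.33: |R|=0.7136
R=−1: 1+7/13x = −1+6/13x ⇒ -1/13x=2 ⇒ x=2/(-1/13)=-26.0000
Confirm numerically:
  x=-18.826: |R|=0.94304 <1
  x=-17.785: |R|=0.93138 <1
  x=-15.488: |R|=0.90076 <1
  x=-26.488: |R|=1.00284 >1
  x=-26.451: |R|=1.00263 >1
So |R|<1 on (-26.0000, 0).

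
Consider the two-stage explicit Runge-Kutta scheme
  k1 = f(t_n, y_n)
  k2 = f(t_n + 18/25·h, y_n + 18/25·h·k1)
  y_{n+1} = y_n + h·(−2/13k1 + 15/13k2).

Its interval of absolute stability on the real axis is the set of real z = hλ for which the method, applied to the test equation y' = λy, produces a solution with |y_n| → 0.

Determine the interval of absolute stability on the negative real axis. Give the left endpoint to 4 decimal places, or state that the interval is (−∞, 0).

Set f=λy, z=hλ:
  k1=λy_n ⇒ h·k1=z·y_n;  k2=λ(1+18/25z)y_n ⇒ h·k2=z(1+18/25z)y_n
  y_{n+1}/y_n = 1 − 2/13z + 15/13z(1+18/25z) = 1 + z + 54/65z²
  so R(z) = 1 + z + 54/65z².

Find x<0 with |R(x)|<1.
x=-1.68: |R|=1.6648
R=1: x+54/65x²=0 ⇒ x=−65/54=-1.2037; min R=1−1/(4·54/65)=0.6991>−1
Confirm numerically:
  x=-0.741: |R|=0.71516 <1
  x=-0.687: |R|=0.70510 <1
  x=-0.574: |R|=0.69972 <1
  x=-1.395: |R|=1.22170 >1
  x=-1.372: |R|=1.19183 >1
Interval (-1.2037, 0).

(-1.2037, 0).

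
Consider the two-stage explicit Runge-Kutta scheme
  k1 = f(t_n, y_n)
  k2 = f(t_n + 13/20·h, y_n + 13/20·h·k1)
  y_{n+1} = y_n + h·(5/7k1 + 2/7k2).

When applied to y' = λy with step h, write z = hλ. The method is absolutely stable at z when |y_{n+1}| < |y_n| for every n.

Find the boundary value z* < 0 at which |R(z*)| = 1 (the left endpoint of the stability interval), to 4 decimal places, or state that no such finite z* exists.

On y'=λy, z=hλ:
  k1=λy_n ⇒ h·k1=z·y_n;  k2=λ(1+13/20z)y_n ⇒ h·k2=z(1+13/20z)y_n
  y_{n+1}/y_n = 1 + 5/7z + 2/7z(1+13/20z) = 1 + z + 13/70z²
  R(z) = 1 + z + 13/70z².

Solve |R(x)|<1 on ℝ⁻.
x=-1.37: |R|=0.0214
R=1: x+13/70x²=0 ⇒ x=−70/13=-5.3846; min R=1−1/(4·13/70)=-0.3462>−1
Confirm numerically:
  x=-4.243: |R|=0.10042 <1
  x=-4.166: |R|=0.05717 <1
  x=-3.939: |R|=0.05751 <1
  x=-2.541: |R|=0.34190 <1
  x=-5.942: |R|=1.61508 >1
  x=-5.873: |R|=1.53268 >1
  x=-5.811: |R|=1.46015 >1
Interval (-5.3846, 0).

left endpoint -5.3846.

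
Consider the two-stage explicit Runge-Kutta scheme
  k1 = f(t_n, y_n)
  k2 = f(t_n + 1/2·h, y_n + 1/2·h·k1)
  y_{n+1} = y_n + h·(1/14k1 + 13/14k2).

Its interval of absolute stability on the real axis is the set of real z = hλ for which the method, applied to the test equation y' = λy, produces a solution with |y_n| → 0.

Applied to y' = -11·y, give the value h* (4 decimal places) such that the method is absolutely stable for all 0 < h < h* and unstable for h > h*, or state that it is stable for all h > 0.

(-2.1538,0); λ=-11 ⇒ h* = (28/13)/11 = 0.1958.

With y'=λy (z=hλ):
  k1=λy_n ⇒ h·k1=z·y_n;  k2=λ(1+1/2z)y_n ⇒ h·k2=z(1+1/2z)y_n
  y_{n+1}/y_n = 1 + 1/14z + 13/14z(1+1/2z) = 1 + z + 13/28z²
  ⇒ R(z) = 1 + z + 13/28z².

Find x<0 with |R(x)|<1.
x=-1.73: |R|=0.6596
R=1: x+13/28x²=0 ⇒ x=−28/13=-2.1538; min R=1−1/(4·13/28)=0.4615>−1
Confirm numerically:
  x=-1.348: |R|=0.49566 <1
  x=-1.260: |R|=0.47710 <1
  x=-0.897: |R|=0.47657 <1
  x=-2.746: |R|=1.75495 >1
  x=-2.536: |R|=1.44996 >1
  x=-2.185: |R|=1.03160 >1
Stable set (-2.1538, 0).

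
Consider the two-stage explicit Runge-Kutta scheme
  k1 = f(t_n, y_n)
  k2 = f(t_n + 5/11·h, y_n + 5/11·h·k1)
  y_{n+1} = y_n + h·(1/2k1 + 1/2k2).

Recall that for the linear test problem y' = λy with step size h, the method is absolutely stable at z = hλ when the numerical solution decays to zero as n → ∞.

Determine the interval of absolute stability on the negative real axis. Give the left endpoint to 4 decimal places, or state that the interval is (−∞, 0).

Test eqn y'=λy, z=hλ:
  k1=λy_n ⇒ h·k1=z·y_n;  k2=λ(1+5/11z)y_n ⇒ h·k2=z(1+5/11z)y_n
  y_{n+1}/y_n = 1 + 1/2z + 1/2z(1+5/11z) = 1 + z + 5/22z²
  ⇒ R(z) = 1 + z + 5/22z².

Find x<0 with |R(x)|<1.
x=-0.61: |R|=0.4746
R=1: x+5/22x²=0 ⇒ x=−22/5=-4.4000; min R=1−1/(4·5/22)=-0.1000>−1
Confirm numerically:
  x=-3.976: |R|=0.61686 <1
  x=-2.841: |R|=0.00662 <1
  x=-2.046: |R|=0.09461 <1
  x=-1.849: |R|=0.07200 <1
  x=-4.847: |R|=1.49241 >1
  x=-4.694: |R|=1.31364 >1
  x=-4.629: |R|=1.24092 >1
Stable set (-4.4000, 0).

z∈(-4.4000,0).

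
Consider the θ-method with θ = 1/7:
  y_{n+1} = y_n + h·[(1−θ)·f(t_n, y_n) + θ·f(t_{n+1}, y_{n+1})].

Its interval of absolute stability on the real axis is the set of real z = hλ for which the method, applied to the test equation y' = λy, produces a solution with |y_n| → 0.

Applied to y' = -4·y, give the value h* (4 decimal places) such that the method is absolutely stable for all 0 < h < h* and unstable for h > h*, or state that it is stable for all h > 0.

(-2.8000,0); λ=-4 ⇒ h* = (14/5)/4 = 0.7000.

Test eqn y'=λy, z=hλ:
  y_{n+1} = y_n + z·[6/7·y_n + 1/7·y_{n+1}] ⇒ (1 − 1/7z)y_{n+1} = (1 + 6/7z)y_n
  R(z) = (1 + 6/7z)/(1 − 1/7z).

Find x<0 with |R(x)|<1.
x=-1.8: |R|=0.4318
R=−1: 1+6/7x = −1+1/7x ⇒ -5/7x=2 ⇒ x=2/(-5/7)=-2.8000
Confirm numerically:
  x=-2.596: |R|=0.89371 <1
  x=-1.610: |R|=0.30894 <1
  x=-1.383: |R|=0.15484 <1
  x=-1.194: |R|=0.02001 <1
  x=-3.071: |R|=1.13454 >1
  x=-2.887: |R|=1.04400 >1
Stable set (-2.8000, 0).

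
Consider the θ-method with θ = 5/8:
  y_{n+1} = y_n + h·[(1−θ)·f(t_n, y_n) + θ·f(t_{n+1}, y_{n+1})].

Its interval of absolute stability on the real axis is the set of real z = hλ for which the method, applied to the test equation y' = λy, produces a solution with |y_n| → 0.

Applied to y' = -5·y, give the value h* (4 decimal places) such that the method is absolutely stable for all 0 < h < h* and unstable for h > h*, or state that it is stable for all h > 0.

On y'=λy, z=hλ:
  y_{n+1} = y_n + z·[3/8·y_n + 5/8·y_{n+1}] ⇒ (1 − 5/8z)y_{n+1} = (1 + 3/8z)y_n
  ⇒ R(z) = (1 + 3/8z)/(1 − 5/8z).

Find x<0 with |R(x)|<1.
x=-0.39: |R|=0.6864
x=-2: |R|=0.1111
x=-10: |R|=0.3793
x=-100: |R|=0.5748
θ=5/8≥1/2 ⇒ |1+3/8x|<|1−5/8x| ∀x<0 ⇒ unbounded interval.

(−∞, 0) — no finite endpoint. Any h>0 works for λ=-5.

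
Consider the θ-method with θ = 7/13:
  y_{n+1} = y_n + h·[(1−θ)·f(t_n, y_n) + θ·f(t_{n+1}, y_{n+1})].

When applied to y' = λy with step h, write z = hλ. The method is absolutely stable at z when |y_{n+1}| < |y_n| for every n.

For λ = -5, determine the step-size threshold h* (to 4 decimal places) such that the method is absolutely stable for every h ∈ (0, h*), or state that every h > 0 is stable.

unbounded; (−∞, 0). Any h>0 works for λ=-5.

With y'=λy (z=hλ):
  y_{n+1} = y_n + z·[6/13·y_n + 7/13·y_{n+1}] ⇒ (1 − 7/13z)y_{n+1} = (1 + 6/13z)y_n
  R(z) = (1 + 6/13z)/(1 − 7/13z).

Need |R(x)|<1, x<0.
x=-0.59: |R|=0.5522
x=-2: |R|=0.0370
x=-10: |R|=0.5663
x=-100: |R|=0.8233
θ=7/13≥1/2 ⇒ |1+6/13x|<|1−7/13x| ∀x<0 ⇒ unbounded interval.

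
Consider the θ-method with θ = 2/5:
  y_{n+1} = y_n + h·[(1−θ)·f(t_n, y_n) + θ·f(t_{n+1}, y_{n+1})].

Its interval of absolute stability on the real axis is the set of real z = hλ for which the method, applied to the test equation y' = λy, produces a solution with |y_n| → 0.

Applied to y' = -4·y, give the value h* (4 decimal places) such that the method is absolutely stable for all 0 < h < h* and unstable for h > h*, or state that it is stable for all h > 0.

On y'=λy, z=hλ:
  y_{n+1} = y_n + z·[3/5·y_n + 2/5·y_{n+1}] ⇒ (1 − 2/5z)y_{n+1} = (1 + 3/5z)y_n
  Hence R(z) = (1 + 3/5z)/(1 − 2/5z).

Boundary: |R(x)|=1, x<0.
x=-0.96: |R|=0.3064
R=−1: 1+3/5x = −1+2/5x ⇒ -1/5x=2 ⇒ x=2/(-1/5)=-10.0000
Confirm numerically:
  x=-8.552: |R|=0.93449 <1
  x=-6.755: |R|=0.82469 <1
  x=-5.415: |R|=0.71036 <1
  x=-10.459: |R|=1.01771 >1
  x=-10.450: |R|=1.01737 >1
  x=-10.136: |R|=1.00538 >1
Interval (-10.0000, 0).

(-10.0000,0); λ=-4 ⇒ h* = (10)/4 = 2.5000.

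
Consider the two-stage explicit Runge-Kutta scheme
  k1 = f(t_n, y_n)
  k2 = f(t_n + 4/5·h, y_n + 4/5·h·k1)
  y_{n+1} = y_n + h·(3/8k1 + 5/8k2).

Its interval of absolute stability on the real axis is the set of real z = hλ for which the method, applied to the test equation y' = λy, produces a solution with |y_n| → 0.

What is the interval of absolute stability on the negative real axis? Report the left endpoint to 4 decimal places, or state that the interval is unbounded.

(-2.0000, 0).

Set f=λy, z=hλ:
  k1=λy_n ⇒ h·k1=z·y_n;  k2=λ(1+4/5z)y_n ⇒ h·k2=z(1+4/5z)y_n
  y_{n+1}/y_n = 1 + 3/8z + 5/8z(1+4/5z) = 1 + z + 1/2z²
  so R(z) = 1 + z + 1/2z².

Solve |R(x)|<1 on ℝ⁻.
x=-1.09: |R|=0.5040
R=1: x+1/2x²=0 ⇒ x=−2=-2.0000; min R=1−1/(4·1/2)=0.5000>−1
Confirm numerically:
  x=-1.775: |R|=0.80031 <1
  x=-1.695: |R|=0.74151 <1
  x=-1.561: |R|=0.65736 <1
  x=-1.439: |R|=0.59636 <1
  x=-2.535: |R|=1.67811 >1
  x=-2.318: |R|=1.36856 >1
Interval (-2.0000, 0).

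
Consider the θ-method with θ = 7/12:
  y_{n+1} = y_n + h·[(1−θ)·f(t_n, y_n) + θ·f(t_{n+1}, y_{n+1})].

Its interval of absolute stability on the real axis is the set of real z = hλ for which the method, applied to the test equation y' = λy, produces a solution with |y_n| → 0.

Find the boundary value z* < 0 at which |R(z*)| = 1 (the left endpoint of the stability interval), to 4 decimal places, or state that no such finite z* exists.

interval (−∞, 0).

On y'=λy, z=hλ:
  y_{n+1} = y_n + z·[5/12·y_n + 7/12·y_{n+1}] ⇒ (1 − 7/12z)y_{n+1} = (1 + 5/12z)y_n
  Hence R(z) = (1 + 5/12z)/(1 − 7/12z).

Need |R(x)|<1, x<0.
x=-0.72: |R|=0.4930
x=-2: |R|=0.0769
x=-10: |R|=0.4634
x=-100: |R|=0.6854
θ=7/12≥1/2 ⇒ |1+5/12x|<|1−7/12x| ∀x<0 ⇒ unbounded interval.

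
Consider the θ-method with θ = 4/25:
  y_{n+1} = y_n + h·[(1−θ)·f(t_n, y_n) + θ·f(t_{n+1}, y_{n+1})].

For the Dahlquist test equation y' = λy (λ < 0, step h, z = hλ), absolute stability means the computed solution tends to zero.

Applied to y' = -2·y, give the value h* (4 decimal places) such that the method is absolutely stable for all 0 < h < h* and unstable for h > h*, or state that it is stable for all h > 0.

With y'=λy (z=hλ):
  y_{n+1} = y_n + z·[21/25·y_n + 4/25·y_{n+1}] ⇒ (1 − 4/25z)y_{n+1} = (1 + 21/25z)y_n
  so R(z) = (1 + 21/25z)/(1 − 4/25z).

Boundary: |R(x)|=1, x<0.
x=-0.49: |R|=0.5456
R=−1: 1+21/25x = −1+4/25x ⇒ -17/25x=2 ⇒ x=2/(-17/25)=-2.9412
Confirm numerically:
  x=-2.473: |R|=0.77190 <1
  x=-2.204: |R|=0.62941 <1
  x=-2.135: |R|=0.59138 <1
  x=-1.710: |R|=0.34265 <1
  x=-3.530: |R|=1.25588 >1
  x=-3.423: |R|=1.21170 >1
So |R|<1 on (-2.9412, 0).

(-2.9412,0); λ=-2 ⇒ h* = (50/17)/2 = 1.4706.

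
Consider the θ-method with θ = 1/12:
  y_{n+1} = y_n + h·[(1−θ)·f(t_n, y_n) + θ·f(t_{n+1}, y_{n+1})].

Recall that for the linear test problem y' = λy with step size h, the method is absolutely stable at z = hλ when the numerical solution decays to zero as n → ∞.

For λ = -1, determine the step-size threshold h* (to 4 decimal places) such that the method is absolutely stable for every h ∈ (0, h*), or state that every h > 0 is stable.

Test eqn y'=λy, z=hλ:
  y_{n+1} = y_n + z·[11/12·y_n + 1/12·y_{n+1}] ⇒ (1 − 1/12z)y_{n+1} = (1 + 11/12z)y_n
  ⇒ R(z) = (1 + 11/12z)/(1 − 1/12z).

Boundary: |R(x)|=1, x<0.
x=-1.09: |R|=0.0008
R=−1: 1+11/12x = −1+1/12x ⇒ -5/6x=2 ⇒ x=2/(-5/6)=-2.4000
Confirm numerically:
  x=-2.142: |R|=0.81756 <1
  x=-2.114: |R|=0.79736 <1
  x=-1.961: |R|=0.68555 <1
  x=-1.344: |R|=0.20863 <1
  x=-2.928: |R|=1.35370 >1
  x=-2.645: |R|=1.16729 >1
  x=-2.527: |R|=1.08742 >1
So |R|<1 on (-2.4000, 0).

(-2.4000,0); λ=-1 ⇒ h* = (12/5)/1 = 2.4000.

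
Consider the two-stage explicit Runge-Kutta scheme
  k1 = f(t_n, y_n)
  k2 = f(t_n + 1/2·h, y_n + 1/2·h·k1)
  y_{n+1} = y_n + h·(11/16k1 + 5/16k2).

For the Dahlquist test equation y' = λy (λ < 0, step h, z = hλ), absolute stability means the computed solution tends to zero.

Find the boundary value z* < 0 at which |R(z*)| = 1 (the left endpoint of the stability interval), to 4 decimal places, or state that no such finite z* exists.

left endpoint -6.4000.

On y'=λy, z=hλ:
  k1=λy_n ⇒ h·k1=z·y_n;  k2=λ(1+1/2z)y_n ⇒ h·k2=z(1+1/2z)y_n
  y_{n+1}/y_n = 1 + 11/16z + 5/16z(1+1/2z) = 1 + z + 5/32z²
  R(z) = 1 + z + 5/32z².

Find x<0 with |R(x)|<1.
x=-1.41: |R|=0.0994
R=1: x+5/32x²=0 ⇒ x=−32/5=-6.4000; min R=1−1/(4·5/32)=-0.6000>−1
Confirm numerically:
  x=-5.775: |R|=0.43604 <1
  x=-4.538: |R|=0.32027 <1
  x=-2.937: |R|=0.58919 <1
  x=-6.923: |R|=1.56574 >1
  x=-6.576: |R|=1.18084 >1
So |R|<1 on (-6.4000, 0).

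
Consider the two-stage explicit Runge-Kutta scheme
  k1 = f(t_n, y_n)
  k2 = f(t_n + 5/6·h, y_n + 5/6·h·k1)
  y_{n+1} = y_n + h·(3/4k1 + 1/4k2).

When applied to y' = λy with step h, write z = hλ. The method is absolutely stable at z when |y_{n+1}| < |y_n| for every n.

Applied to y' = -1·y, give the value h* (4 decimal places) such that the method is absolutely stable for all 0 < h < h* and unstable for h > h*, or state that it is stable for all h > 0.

Test eqn y'=λy, z=hλ:
  k1=λy_n ⇒ h·k1=z·y_n;  k2=λ(1+5/6z)y_n ⇒ h·k2=z(1+5/6z)y_n
  y_{n+1}/y_n = 1 + 3/4z + 1/4z(1+5/6z) = 1 + z + 5/24z²
  Hence R(z) = 1 + z + 5/24z².

Find x<0 with |R(x)|<1.
x=-1.27: |R|=0.0660
R=1: x+5/24x²=0 ⇒ x=−24/5=-4.8000; min R=1−1/(4·5/24)=-0.2000>−1
Confirm numerically:
  x=-4.245: |R|=0.50917 <1
  x=-2.610: |R|=0.19081 <1
  x=-2.509: |R|=0.19752 <1
  x=-5.281: |R|=1.52920 >1
  x=-4.921: |R|=1.12405 >1
  x=-4.842: |R|=1.04237 >1
Interval (-4.8000, 0).

(-4.8000,0); λ=-1 ⇒ h* = (24/5)/1 = 4.8000.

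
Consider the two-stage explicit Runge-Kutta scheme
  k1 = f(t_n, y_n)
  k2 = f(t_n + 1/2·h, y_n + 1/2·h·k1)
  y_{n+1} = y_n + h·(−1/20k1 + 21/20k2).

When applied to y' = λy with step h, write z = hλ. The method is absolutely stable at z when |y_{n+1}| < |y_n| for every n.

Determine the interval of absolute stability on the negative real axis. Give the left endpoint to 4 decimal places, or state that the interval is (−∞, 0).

With y'=λy (z=hλ):
  k1=λy_n ⇒ h·k1=z·y_n;  k2=λ(1+1/2z)y_n ⇒ h·k2=z(1+1/2z)y_n
  y_{n+1}/y_n = 1 − 1/20z + 21/20z(1+1/2z) = 1 + z + 21/40z²
  R(z) = 1 + z + 21/40z².

Find x<0 with |R(x)|<1.
x=-1.34: |R|=0.6027
R=1: x+21/40x²=0 ⇒ x=−40/21=-1.9048; min R=1−1/(4·21/40)=0.5238>−1
Confirm numerically:
  x=-1.759: |R|=0.86539 <1
  x=-1.647: |R|=0.77712 <1
  x=-1.232: |R|=0.56486 <1
  x=-2.362: |R|=1.56700 >1
  x=-2.309: |R|=1.49003 >1
  x=-2.098: |R|=1.21284 >1
Stable set (-1.9048, 0).

z∈(-1.9048,0).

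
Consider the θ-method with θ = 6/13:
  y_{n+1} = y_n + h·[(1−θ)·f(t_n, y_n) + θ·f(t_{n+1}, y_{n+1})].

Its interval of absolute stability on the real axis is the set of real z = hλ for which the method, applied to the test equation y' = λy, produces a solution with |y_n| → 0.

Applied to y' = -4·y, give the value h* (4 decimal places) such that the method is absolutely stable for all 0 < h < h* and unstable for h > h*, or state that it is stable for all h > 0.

(-26.0000,0); λ=-4 ⇒ h* = (26)/4 = 6.5000.

Set f=λy, z=hλ:
  y_{n+1} = y_n + z·[7/13·y_n + 6/13·y_{n+1}] ⇒ (1 − 6/13z)y_{n+1} = (1 + 7/13z)y_n
  Hence R(z) = (1 + 7/13z)/(1 − 6/13z).

Solve |R(x)|<1 on ℝ⁻.
x=-0.42: |R|=0.6482
R=−1: 1+7/13x = −1+6/13x ⇒ -1/13x=2 ⇒ x=2/(-1/13)=-26.0000
Confirm numerically:
  x=-25.716: |R|=0.99830 <1
  x=-15.948: |R|=0.90752 <1
  x=-15.536: |R|=0.90148 <1
  x=-14.912: |R|=0.89179 <1
  x=-26.162: |R|=1.00095 >1
  x=-26.137: |R|=1.00081 >1
Stable set (-26.0000, 0).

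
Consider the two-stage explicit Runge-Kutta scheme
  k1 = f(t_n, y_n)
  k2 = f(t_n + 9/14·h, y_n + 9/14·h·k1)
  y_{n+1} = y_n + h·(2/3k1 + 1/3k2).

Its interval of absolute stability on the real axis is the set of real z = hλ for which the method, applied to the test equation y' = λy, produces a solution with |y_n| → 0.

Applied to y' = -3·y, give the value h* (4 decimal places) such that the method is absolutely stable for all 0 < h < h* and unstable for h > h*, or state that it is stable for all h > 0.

With y'=λy (z=hλ):
  k1=λy_n ⇒ h·k1=z·y_n;  k2=λ(1+9/14z)y_n ⇒ h·k2=z(1+9/14z)y_n
  y_{n+1}/y_n = 1 + 2/3z + 1/3z(1+9/14z) = 1 + z + 3/14z²
  ⇒ R(z) = 1 + z + 3/14z².

Need |R(x)|<1, x<0.
x=-0.58: |R|=0.4921
R=1: x+3/14x²=0 ⇒ x=−14/3=-4.6667; min R=1−1/(4·3/14)=-0.1667>−1
Confirm numerically:
  x=-3.994: |R|=0.42429 <1
  x=-3.784: |R|=0.28428 <1
  x=-3.397: |R|=0.07577 <1
  x=-3.183: |R|=0.01197 <1
  x=-5.258: |R|=1.66626 >1
  x=-5.210: |R|=1.60659 >1
  x=-5.169: |R|=1.55641 >1
Interval (-4.6667, 0).

(-4.6667,0); λ=-3 ⇒ h* = (14/3)/3 = 1.5556.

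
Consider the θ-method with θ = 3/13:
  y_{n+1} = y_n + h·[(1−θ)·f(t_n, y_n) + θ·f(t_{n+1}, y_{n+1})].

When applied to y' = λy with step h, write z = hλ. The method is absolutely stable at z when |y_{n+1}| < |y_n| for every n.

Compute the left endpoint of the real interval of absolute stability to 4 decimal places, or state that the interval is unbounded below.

With y'=λy (z=hλ):
  y_{n+1} = y_n + z·[10/13·y_n + 3/13·y_{n+1}] ⇒ (1 − 3/13z)y_{n+1} = (1 + 10/13z)y_n
  Hence R(z) = (1 + 10/13z)/(1 − 3/13z).

Boundary: |R(x)|=1, x<0.
x=-0.88: |R|=0.2685
R=−1: 1+10/13x = −1+3/13x ⇒ -7/13x=2 ⇒ x=2/(-7/13)=-3.7143
Confirm numerically:
  x=-2.911: |R|=0.74127 <1
  x=-2.682: |R|=0.65666 <1
  x=-2.410: |R|=0.54869 <1
  x=-4.011: |R|=1.08297 >1
  x=-4.004: |R|=1.08108 >1
  x=-3.878: |R|=1.04652 >1
So |R|<1 on (-3.7143, 0).

z* = -3.7143.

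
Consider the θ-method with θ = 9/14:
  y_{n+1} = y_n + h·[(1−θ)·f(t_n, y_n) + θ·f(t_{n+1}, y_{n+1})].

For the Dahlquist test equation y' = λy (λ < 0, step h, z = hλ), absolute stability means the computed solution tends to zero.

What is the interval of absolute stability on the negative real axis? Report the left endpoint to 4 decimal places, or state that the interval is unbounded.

(−∞, 0) — no finite endpoint.

With y'=λy (z=hλ):
  y_{n+1} = y_n + z·[5/14·y_n + 9/14·y_{n+1}] ⇒ (1 − 9/14z)y_{n+1} = (1 + 5/14z)y_n
  ⇒ R(z) = (1 + 5/14z)/(1 − 9/14z).

Need |R(x)|<1, x<0.
x=-0.77: |R|=0.4849
x=-2: |R|=0.1250
x=-10: |R|=0.3462
x=-100: |R|=0.5317
θ=9/14≥1/2 ⇒ |1+5/14x|<|1−9/14x| ∀x<0 ⇒ stable on all of ℝ⁻.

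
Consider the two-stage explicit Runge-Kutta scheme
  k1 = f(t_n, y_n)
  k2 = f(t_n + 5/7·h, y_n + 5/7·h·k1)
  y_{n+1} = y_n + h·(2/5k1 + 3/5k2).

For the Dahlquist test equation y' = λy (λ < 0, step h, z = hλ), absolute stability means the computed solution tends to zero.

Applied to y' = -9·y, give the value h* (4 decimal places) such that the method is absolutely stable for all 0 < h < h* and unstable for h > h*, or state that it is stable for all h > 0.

(-2.3333,0); λ=-9 ⇒ h* = (7/3)/9 = 0.2593.

With y'=λy (z=hλ):
  k1=λy_n ⇒ h·k1=z·y_n;  k2=λ(1+5/7z)y_n ⇒ h·k2=z(1+5/7z)y_n
  y_{n+1}/y_n = 1 + 2/5z + 3/5z(1+5/7z) = 1 + z + 3/7z²
  ⇒ R(z) = 1 + z + 3/7z².

Boundary: |R(x)|=1, x<0.
x=-0.47: |R|=0.6247
R=1: x+3/7x²=0 ⇒ x=−7/3=-2.3333; min R=1−1/(4·3/7)=0.4167>−1
Confirm numerically:
  x=-2.144: |R|=0.82603 <1
  x=-1.887: |R|=0.63904 <1
  x=-1.220: |R|=0.41789 <1
  x=-2.818: |R|=1.58534 >1
  x=-2.569: |R|=1.25947 >1
Stable set (-2.3333, 0).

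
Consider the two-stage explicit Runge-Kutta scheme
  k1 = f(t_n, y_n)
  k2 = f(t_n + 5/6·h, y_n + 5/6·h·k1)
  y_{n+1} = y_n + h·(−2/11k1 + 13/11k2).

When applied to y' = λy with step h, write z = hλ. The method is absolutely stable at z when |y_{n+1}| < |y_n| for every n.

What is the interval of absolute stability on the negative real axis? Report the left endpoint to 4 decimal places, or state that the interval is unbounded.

Test eqn y'=λy, z=hλ:
  k1=λy_n ⇒ h·k1=z·y_n;  k2=λ(1+5/6z)y_n ⇒ h·k2=z(1+5/6z)y_n
  y_{n+1}/y_n = 1 − 2/11z + 13/11z(1+5/6z) = 1 + z + 65/66z²
  so R(z) = 1 + z + 65/66z².

Boundary: |R(x)|=1, x<0.
x=-0.37: |R|=0.7648
R=1: x+65/66x²=0 ⇒ x=−66/65=-1.0154; min R=1−1/(4·65/66)=0.7462>−1
Confirm numerically:
  x=-0.824: |R|=0.84469 <1
  x=-0.533: |R|=0.74678 <1
  x=-0.461: |R|=0.74830 <1
  x=-1.236: |R|=1.26855 >1
  x=-1.213: |R|=1.23608 >1
So |R|<1 on (-1.0154, 0).

z∈(-1.0154,0).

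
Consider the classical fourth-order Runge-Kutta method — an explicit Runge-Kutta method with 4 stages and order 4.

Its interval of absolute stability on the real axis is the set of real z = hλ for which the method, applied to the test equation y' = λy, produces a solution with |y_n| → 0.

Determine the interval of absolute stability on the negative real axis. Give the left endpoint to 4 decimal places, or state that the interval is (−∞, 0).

(-2.7853, 0).

On y'=λy, z=hλ:
  order 4, 4-stage ⇒ R(z)=1+z+z^2/2+z^3/6+z^4/24
  (e.g. R(-0.69)=0.50274, |R|=0.50274)

Need |R(x)|<1, x<0.
x=-0.69: |R|=0.5027
|R(-2.86)|=1.1186 |R(-2.75)|=0.9481 |R(-1.33)|=0.2927
Bisect:
  x_lo=-3.6181 |R|=3.1737  x_hi=-0.2014 |R|=0.8176
  mid=-1.90975 |R|=0.30720 →hi
  mid=-2.76394 |R|=0.96828 →hi
  mid=-3.19103 |R|=1.80507 →lo
  mid=-2.97749 |R|=1.33061 →lo
  mid=-2.87071 |R|=1.13661 →lo
  mid=-2.81733 |R|=1.04938 →lo
  mid=-2.79063 |R|=1.00808 →lo
  ...
  [-2.78542,-2.78521] ⇒ x*=-2.7853
Interval (-2.7853, 0).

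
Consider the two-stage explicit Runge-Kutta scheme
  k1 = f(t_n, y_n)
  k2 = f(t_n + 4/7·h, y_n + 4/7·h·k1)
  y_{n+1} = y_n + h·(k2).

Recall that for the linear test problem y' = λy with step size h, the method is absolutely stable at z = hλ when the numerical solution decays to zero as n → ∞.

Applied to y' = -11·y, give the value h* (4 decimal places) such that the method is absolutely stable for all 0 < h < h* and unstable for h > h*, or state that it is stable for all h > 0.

With y'=λy (z=hλ):
  k1=λy_n ⇒ h·k1=z·y_n;  k2=λ(1+4/7z)y_n ⇒ h·k2=z(1+4/7z)y_n
  y_{n+1}/y_n = 1 + z(1+4/7z) = 1 + z + 4/7z²
  R(z) = 1 + z + 4/7z².

Need |R(x)|<1, x<0.
x=-0.79: |R|=0.5666
R=1: x+4/7x²=0 ⇒ x=−7/4=-1.7500; min R=1−1/(4·4/7)=0.5625>−1
Confirm numerically:
  x=-1.548: |R|=0.82132 <1
  x=-1.266: |R|=0.64986 <1
  x=-1.027: |R|=0.57570 <1
  x=-1.016: |R|=0.57386 <1
  x=-2.304: |R|=1.72938 >1
  x=-2.098: |R|=1.41720 >1
  x=-1.951: |R|=1.22409 >1
So |R|<1 on (-1.7500, 0).

(-1.7500,0); λ=-11 ⇒ h* = (7/4)/11 = 0.1591.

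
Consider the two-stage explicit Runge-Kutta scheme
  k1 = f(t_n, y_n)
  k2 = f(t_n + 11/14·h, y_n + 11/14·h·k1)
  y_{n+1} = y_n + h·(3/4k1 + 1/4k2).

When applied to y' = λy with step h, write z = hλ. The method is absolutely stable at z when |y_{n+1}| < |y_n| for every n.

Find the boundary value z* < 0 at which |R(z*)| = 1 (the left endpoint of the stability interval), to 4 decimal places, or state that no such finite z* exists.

Test eqn y'=λy, z=hλ:
  k1=λy_n ⇒ h·k1=z·y_n;  k2=λ(1+11/14z)y_n ⇒ h·k2=z(1+11/14z)y_n
  y_{n+1}/y_n = 1 + 3/4z + 1/4z(1+11/14z) = 1 + z + 11/56z²
  R(z) = 1 + z + 11/56z².

Find x<0 with |R(x)|<1.
x=-1.78: |R|=0.1576
R=1: x+11/56x²=0 ⇒ x=−56/11=-5.0909; min R=1−1/(4·11/56)=-0.2727>−1
Confirm numerically:
  x=-3.126: |R|=0.20652 <1
  x=-3.060: |R|=0.22072 <1
  x=-2.955: |R|=0.23978 <1
  x=-5.183: |R|=1.09376 >1
  x=-5.131: |R|=1.04041 >1
Interval (-5.0909, 0).

left endpoint -5.0909.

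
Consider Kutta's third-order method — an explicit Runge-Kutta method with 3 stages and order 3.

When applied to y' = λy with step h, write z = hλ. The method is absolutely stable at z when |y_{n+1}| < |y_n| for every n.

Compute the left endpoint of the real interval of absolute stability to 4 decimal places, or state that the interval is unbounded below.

On y'=λy, z=hλ:
  order 3, 3-stage ⇒ R(z)=1+z+z^2/2+z^3/6
  (e.g. R(-1.09)=0.28821, |R|=0.28821)

Find x<0 with |R(x)|<1.
x=-1.09: |R|=0.2882
|R(-2.83)|=1.6031 |R(-1.37)|=0.1399 |R(-0.96)|=0.3533
Bisect:
  x_lo=-2.9329 |R|=1.8366  x_hi=-0.2134 |R|=0.8077
  mid=-1.57314 |R|=0.01538 →hi
  mid=-2.25300 |R|=0.62104 →hi
  mid=-2.59293 |R|=1.13678 →lo
  mid=-2.42296 |R|=0.85836 →hi
  mid=-2.50795 |R|=0.99213 →hi
  mid=-2.55044 |R|=1.06306 →lo
  mid=-2.52919 |R|=1.02725 →lo
  mid=-2.51857 |R|=1.00960 →lo
  mid=-2.51326 |R|=1.00084 →lo
  mid=-2.51060 |R|=0.99648 →hi
  ...
  [-2.51276,-2.51259] ⇒ x*=-2.5127
So |R|<1 on (-2.5127, 0).

z* = -2.5127.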